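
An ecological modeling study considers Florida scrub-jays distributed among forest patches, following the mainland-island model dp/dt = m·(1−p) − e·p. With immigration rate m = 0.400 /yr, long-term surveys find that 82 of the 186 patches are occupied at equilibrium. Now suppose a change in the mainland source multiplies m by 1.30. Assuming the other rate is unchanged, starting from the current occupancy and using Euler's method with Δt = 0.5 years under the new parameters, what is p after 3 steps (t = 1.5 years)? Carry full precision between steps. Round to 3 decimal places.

0.499

Observed p* = 82/186 = 0.44086.
Balance m(1−p*) = e·p* gives e = m(1−p*)/p* = 0.400×0.55914/0.44086 = 0.50732.
Starting from p₀ = 0.44086; update p ← p + (dp/dt)·Δt with the new parameters.
p: 0.44086 → 0.47441  (Δp = +0.03355)
p: 0.47441 → 0.49072  (Δp = +0.01632)
p: 0.49072 → 0.49866  (Δp = +0.00794)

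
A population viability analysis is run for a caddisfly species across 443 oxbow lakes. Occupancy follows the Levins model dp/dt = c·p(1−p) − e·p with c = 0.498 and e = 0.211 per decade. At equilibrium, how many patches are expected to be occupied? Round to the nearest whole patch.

p* = 1 − e/c = 1 − 0.211/0.498 = 0.5763.
Expected occupied patches = N × p* = 443 × 0.5763 = 255.30 ≈ 255.

255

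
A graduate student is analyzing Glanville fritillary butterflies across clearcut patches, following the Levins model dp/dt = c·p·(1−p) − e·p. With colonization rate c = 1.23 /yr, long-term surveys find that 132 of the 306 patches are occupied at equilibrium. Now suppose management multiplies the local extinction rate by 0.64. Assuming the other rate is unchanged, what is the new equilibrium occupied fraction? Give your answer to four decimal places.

0.6361

Observed p* = 132/306 = 0.43137.
Balance c(1−p*) = e gives e = 1.23×(1 − 0.43137) = 0.69941.
New p* = 1 − e/c = 1 − 0.44762/1.23000 = 0.63608.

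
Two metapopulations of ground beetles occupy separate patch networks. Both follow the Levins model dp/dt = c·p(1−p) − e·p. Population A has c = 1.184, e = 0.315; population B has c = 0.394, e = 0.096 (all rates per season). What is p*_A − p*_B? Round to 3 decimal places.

A: p*_A = 1 − 0.315/1.184 = 0.7340.
B: p*_B = 1 − 0.096/0.394 = 0.7563.
p*_A − p*_B = 0.7340 − 0.7563 = -0.0224.

-0.022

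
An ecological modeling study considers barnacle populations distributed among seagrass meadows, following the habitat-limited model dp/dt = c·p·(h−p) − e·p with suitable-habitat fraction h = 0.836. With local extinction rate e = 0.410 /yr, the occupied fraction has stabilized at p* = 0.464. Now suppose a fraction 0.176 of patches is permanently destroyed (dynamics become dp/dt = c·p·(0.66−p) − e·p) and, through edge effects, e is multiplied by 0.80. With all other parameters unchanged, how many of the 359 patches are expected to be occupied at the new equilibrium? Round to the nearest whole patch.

Balance c(h−p*) = e gives c = e/(0.836 − 0.46400) = 0.410/0.37200 = 1.10215.
New p* = 0.66 − e/c = 0.66 − 0.32800/1.10215 = 0.36240.
Expected occupied = 359 × 0.36240 = 130.10 ≈ 130.

130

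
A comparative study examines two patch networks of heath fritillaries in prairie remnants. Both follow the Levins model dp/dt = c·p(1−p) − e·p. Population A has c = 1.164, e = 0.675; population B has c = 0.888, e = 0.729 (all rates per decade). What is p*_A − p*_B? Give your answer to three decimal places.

0.241

A: p*_A = 1 − 0.675/1.164 = 0.4201.
B: p*_B = 1 − 0.729/0.888 = 0.1791.
p*_A − p*_B = 0.4201 − 0.1791 = 0.2410.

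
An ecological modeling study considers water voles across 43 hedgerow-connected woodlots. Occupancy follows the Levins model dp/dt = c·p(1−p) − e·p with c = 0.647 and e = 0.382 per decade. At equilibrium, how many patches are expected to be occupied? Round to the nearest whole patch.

p* = 1 − e/c = 1 − 0.382/0.647 = 0.4096.
Expected occupied patches = N × p* = 43 × 0.4096 = 17.61 ≈ 18.

18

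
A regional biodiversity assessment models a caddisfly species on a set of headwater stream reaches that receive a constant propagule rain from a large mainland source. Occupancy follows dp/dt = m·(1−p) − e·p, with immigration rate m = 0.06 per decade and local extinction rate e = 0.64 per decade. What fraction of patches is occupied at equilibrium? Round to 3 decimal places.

At equilibrium the propagule rain into empty patches balances local extinction: m(1−p*) = e·p*.
p* = m/(m+e) = 0.06/(0.06+0.64) = 0.06/0.7000 = 0.0857.

0.086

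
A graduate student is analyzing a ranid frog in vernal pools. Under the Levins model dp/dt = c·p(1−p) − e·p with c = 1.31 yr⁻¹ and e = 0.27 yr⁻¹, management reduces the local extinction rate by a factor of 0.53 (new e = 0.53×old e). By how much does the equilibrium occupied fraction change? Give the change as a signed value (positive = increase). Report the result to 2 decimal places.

0.10

Before: p* = 1 − 0.27/1.31 = 0.7939.
After the change, c = 1.31, e = 0.1431, so p* = 1 − 0.1431/1.31 = 0.8908.
Δp* = 0.8908 − 0.7939 = +0.0969.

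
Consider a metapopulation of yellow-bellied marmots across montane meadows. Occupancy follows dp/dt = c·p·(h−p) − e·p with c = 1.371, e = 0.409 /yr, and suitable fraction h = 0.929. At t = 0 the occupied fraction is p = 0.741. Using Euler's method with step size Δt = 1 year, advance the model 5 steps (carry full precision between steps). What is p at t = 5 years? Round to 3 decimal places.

0.631

Update rule: p ← p + [c·p·(h−p) − e·p]·Δt with Δt = 1.
t = 1: p = 0.74100 + (-0.11208) = 0.62892
t = 2: p = 0.62892 + (+0.00151) = 0.63044
t = 3: p = 0.63044 + (+0.00021) = 0.63064
t = 4: p = 0.63064 + (+0.00003) = 0.63067
t = 5: p = 0.63067 + (+0.00000) = 0.63068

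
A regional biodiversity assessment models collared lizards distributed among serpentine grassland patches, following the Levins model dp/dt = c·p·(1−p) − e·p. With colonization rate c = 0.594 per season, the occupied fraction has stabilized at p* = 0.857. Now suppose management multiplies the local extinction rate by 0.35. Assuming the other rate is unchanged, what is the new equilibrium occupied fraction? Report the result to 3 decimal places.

Balance c(1−p*) = e gives e = 0.594×(1 − 0.85700) = 0.08494.
New p* = 1 − e/c = 1 − 0.02973/0.59400 = 0.94995.

0.950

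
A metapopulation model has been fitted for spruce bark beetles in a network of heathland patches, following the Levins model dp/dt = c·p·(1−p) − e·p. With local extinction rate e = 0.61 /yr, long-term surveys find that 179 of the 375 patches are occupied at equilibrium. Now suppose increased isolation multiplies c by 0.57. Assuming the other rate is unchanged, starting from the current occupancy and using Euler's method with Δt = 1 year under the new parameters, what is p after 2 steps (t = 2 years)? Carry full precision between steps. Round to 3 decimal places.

0.289

Observed p* = 179/375 = 0.47733.
Balance c(1−p*) = e gives c = e/(1 − 0.47733) = 0.61/0.52267 = 1.16709.
Starting from p₀ = 0.47733; update p ← p + (dp/dt)·Δt with the new parameters.
step 1: Δp = -0.12520, p = 0.35213
step 2: Δp = -0.06303, p = 0.28909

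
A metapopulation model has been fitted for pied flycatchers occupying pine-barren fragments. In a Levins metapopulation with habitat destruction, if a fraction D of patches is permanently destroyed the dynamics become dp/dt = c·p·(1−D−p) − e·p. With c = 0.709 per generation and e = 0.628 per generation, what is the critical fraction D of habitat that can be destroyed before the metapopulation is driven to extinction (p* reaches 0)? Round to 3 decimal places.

0.114

The nontrivial equilibrium is p* = (1−D) − e/c; extinction occurs when this hits zero.
So D_crit = 1 − e/c = 1 − 0.628/0.709 = 1 − 0.8858 = 0.1142.
This equals the undisturbed p*, a classic result of Lande's extension.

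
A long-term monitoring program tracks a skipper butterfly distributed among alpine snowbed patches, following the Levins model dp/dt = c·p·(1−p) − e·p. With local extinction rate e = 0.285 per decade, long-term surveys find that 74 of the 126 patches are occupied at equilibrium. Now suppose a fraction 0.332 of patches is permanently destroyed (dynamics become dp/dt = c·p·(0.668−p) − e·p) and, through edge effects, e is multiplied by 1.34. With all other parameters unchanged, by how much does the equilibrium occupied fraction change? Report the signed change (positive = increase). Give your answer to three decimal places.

Observed p* = 74/126 = 0.58730.
Balance c(1−p*) = e gives c = e/(1 − 0.58730) = 0.285/0.41270 = 0.69057.
New p* = 0.668 − e/c = 0.668 − 0.38190/0.69057 = 0.11498.
Δp* = 0.11498 − 0.58730 = -0.47232.

-0.472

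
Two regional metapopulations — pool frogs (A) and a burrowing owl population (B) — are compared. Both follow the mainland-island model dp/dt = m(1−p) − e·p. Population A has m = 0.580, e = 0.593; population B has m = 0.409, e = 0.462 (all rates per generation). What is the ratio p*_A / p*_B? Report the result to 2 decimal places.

1.05

A: p*_A = m/(m+e) = 0.580/1.1730 = 0.4945.
B: p*_B = 0.409/0.8710 = 0.4696.
p*_A / p*_B = 0.4945/0.4696 = 1.0530.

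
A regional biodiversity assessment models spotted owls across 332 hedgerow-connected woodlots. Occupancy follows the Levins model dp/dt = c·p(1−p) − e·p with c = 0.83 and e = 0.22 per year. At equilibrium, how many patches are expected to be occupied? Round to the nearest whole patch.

244

p* = 1 − e/c = 1 − 0.22/0.83 = 0.7349.
Expected occupied patches = N × p* = 332 × 0.7349 = 244.00 ≈ 244.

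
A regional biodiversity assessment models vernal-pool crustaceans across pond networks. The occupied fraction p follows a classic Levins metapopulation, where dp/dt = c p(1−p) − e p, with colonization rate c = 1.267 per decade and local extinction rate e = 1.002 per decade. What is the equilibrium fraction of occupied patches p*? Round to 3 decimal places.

0.209

Setting dp/dt = 0 and dividing through by p* gives c·(1−p*) = e.
So p* = 1 − e/c = 1 − 1.002/1.267 = 1 − 0.7908 = 0.2092.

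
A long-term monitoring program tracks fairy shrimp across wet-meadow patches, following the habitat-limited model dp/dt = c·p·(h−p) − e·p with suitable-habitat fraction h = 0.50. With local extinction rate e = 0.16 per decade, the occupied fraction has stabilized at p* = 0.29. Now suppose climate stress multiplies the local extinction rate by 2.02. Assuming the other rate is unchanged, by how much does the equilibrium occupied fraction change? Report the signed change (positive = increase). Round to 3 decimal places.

-0.214

Balance c(h−p*) = e gives c = e/(0.5 − 0.29000) = 0.16/0.21000 = 0.76190.
New p* = 0.5 − e/c = 0.5 − 0.32320/0.76190 = 0.07580.
Δp* = 0.07580 − 0.29000 = -0.21420.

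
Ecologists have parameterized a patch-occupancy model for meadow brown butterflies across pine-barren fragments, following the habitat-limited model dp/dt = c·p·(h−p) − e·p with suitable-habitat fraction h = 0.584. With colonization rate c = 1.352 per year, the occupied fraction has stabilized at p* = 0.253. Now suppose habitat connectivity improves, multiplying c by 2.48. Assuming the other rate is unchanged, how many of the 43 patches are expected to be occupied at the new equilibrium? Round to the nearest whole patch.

19

Balance c(h−p*) = e gives e = 1.352×(0.584 − 0.25300) = 0.44751.
New p* = 0.584 − e/c = 0.584 − 0.44751/3.35296 = 0.45053.
Expected occupied = 43 × 0.45053 = 19.37 ≈ 19.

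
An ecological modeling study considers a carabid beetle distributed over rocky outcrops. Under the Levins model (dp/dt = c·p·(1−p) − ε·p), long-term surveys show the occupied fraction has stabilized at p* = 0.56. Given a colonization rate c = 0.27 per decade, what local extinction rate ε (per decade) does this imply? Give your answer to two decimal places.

0.12

At equilibrium c(1−p*) = ε.
ε = 0.27 × (1 − 0.56) = 0.27 × 0.4400 = 0.1188.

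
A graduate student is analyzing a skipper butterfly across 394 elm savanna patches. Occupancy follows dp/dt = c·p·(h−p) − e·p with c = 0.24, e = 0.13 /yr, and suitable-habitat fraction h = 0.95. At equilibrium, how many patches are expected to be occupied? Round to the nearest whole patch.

161

p* = h − e/c = 0.95 − 0.5417 = 0.4083.
Expected occupied patches = N × p* = 394 × 0.4083 = 160.88 ≈ 161.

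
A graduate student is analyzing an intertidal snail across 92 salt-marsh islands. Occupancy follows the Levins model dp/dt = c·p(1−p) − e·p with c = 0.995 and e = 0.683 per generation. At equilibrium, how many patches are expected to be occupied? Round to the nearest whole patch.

p* = 1 − e/c = 1 − 0.683/0.995 = 0.3136.
Expected occupied patches = N × p* = 92 × 0.3136 = 28.85 ≈ 29.

29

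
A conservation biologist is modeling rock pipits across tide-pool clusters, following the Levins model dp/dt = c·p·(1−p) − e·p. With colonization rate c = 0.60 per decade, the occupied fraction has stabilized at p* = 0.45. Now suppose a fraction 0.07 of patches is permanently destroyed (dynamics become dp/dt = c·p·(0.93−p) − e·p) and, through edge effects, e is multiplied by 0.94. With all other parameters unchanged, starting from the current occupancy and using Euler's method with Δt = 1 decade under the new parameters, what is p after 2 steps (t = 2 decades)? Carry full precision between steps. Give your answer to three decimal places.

Balance c(1−p*) = e gives e = 0.60×(1 − 0.45000) = 0.33000.
Starting from p₀ = 0.45000; update p ← p + (dp/dt)·Δt with the new parameters.
p: 0.45000 → 0.44001  (Δp = -0.00999)
p: 0.44001 → 0.43288  (Δp = -0.00713)

0.433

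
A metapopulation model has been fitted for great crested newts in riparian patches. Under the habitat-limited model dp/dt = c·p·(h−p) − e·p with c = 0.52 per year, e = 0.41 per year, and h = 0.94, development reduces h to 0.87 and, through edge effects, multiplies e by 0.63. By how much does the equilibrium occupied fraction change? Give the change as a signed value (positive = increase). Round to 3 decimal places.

0.222

Before: p* = h − e/c = 0.94 − 0.41/0.52 = 0.94 − 0.7885 = 0.1515.
After: c = 0.52, e = 0.2583, h = 0.87; p* = 0.87 − 0.2583/0.52 = 0.3733.
Δp* = 0.3733 − 0.1515 = +0.2217.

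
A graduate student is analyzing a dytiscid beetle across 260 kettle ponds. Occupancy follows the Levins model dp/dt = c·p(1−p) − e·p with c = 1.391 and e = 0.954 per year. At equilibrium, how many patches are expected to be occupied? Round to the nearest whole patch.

p* = 1 − e/c = 1 − 0.954/1.391 = 0.3142.
Expected occupied patches = N × p* = 260 × 0.3142 = 81.68 ≈ 82.

82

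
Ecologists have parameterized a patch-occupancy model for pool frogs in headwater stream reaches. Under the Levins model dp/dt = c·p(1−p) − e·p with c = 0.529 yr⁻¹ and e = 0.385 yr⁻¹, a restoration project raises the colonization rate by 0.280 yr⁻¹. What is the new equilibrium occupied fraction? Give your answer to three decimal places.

Before: p* = 1 − 0.385/0.529 = 0.2722.
After the change, c = 0.809, e = 0.385, so p* = 1 − 0.385/0.809 = 0.5241.

0.524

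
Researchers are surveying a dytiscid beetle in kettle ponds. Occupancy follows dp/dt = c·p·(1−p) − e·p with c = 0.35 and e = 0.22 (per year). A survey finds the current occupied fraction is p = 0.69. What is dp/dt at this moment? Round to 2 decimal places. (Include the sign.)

-0.08

Colonization term: c·p·(1−p) = 0.35×0.69×0.3100 = 0.07487.
Extinction term: e·p = 0.15180.
dp/dt = 0.07487 − 0.15180 = -0.07693.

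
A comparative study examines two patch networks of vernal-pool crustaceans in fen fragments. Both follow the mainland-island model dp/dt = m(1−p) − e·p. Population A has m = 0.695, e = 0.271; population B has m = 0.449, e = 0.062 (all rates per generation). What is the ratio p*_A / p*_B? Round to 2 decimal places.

0.82

A: p*_A = m/(m+e) = 0.695/0.9660 = 0.7195.
B: p*_B = 0.449/0.5110 = 0.8787.
p*_A / p*_B = 0.7195/0.8787 = 0.8188.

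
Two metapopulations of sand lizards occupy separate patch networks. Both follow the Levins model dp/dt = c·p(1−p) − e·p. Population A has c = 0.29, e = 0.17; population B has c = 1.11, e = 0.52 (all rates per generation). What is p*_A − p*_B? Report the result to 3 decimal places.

A: p*_A = 1 − 0.17/0.29 = 0.4138.
B: p*_B = 1 − 0.52/1.11 = 0.5315.
p*_A − p*_B = 0.4138 − 0.5315 = -0.1177.

-0.118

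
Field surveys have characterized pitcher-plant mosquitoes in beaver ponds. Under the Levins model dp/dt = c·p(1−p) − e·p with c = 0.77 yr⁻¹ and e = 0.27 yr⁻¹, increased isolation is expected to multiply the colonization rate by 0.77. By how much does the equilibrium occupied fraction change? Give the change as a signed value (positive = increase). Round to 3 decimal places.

Before: p* = 1 − 0.27/0.77 = 0.6494.
After the change, c = 0.5929, e = 0.27, so p* = 1 − 0.27/0.5929 = 0.5446.
Δp* = 0.5446 − 0.6494 = -0.1047.

-0.105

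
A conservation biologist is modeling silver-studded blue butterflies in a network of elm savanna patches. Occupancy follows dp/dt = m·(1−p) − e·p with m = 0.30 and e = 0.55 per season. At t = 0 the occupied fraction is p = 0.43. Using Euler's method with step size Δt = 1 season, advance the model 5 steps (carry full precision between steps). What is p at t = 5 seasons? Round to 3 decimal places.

Update rule: p ← p + [m·(1−p) − e·p]·Δt with Δt = 1.
  1  |  dp/dt·Δt = -0.065500  |  p_1 = 0.364500
  2  |  dp/dt·Δt = -0.009825  |  p_2 = 0.354675
  3  |  dp/dt·Δt = -0.001474  |  p_3 = 0.353201
  4  |  dp/dt·Δt = -0.000221  |  p_4 = 0.352980
  5  |  dp/dt·Δt = -0.000033  |  p_5 = 0.352947

0.353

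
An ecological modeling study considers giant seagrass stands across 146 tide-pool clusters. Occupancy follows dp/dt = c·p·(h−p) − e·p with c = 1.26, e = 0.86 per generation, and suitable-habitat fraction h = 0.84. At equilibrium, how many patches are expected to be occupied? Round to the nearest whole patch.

p* = h − e/c = 0.84 − 0.6825 = 0.1575.
Expected occupied patches = N × p* = 146 × 0.1575 = 22.99 ≈ 23.

23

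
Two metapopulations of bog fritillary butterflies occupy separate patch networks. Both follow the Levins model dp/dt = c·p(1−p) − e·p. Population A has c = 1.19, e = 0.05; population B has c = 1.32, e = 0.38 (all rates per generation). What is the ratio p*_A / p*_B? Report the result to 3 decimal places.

1.345

A: p*_A = 1 − 0.05/1.19 = 0.9580.
B: p*_B = 1 − 0.38/1.32 = 0.7121.
p*_A / p*_B = 0.9580/0.7121 = 1.3453.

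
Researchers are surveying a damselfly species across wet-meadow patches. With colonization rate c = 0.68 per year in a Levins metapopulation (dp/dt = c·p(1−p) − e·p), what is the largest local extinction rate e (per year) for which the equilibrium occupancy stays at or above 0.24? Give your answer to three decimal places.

0.517

1 − e/c ≥ 0.24 ⇒ e ≤ c(1 − 0.24) = 0.68 × 0.7600.
e_max = 0.5168.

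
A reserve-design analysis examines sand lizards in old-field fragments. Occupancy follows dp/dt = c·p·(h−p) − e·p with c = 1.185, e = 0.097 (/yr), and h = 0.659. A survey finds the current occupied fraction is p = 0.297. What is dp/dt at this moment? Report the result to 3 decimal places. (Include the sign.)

Colonization term: c·p·(h−p) = 1.185×0.297×0.3620 = 0.12740.
Extinction term: e·p = 0.02881.
dp/dt = 0.12740 − 0.02881 = 0.09860.

0.099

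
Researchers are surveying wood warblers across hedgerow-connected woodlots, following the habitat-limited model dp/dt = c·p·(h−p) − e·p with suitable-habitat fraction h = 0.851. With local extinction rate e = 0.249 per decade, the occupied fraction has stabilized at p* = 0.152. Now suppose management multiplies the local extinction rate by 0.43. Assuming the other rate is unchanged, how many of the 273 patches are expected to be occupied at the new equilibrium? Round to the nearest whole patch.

Balance c(h−p*) = e gives c = e/(0.851 − 0.15200) = 0.249/0.69900 = 0.35622.
New p* = 0.851 − e/c = 0.851 − 0.10707/0.35622 = 0.55043.
Expected occupied = 273 × 0.55043 = 150.27 ≈ 150.

150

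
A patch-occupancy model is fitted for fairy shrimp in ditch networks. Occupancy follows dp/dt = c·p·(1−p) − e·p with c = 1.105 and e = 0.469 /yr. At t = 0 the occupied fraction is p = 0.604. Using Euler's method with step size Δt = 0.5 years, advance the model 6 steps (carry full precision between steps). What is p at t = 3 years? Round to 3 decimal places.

Update rule: p ← p + [c·p·(1−p) − e·p]·Δt with Δt = 0.5.
step 1: Δp = -0.00949, p = 0.59451
step 2: Δp = -0.00622, p = 0.58829
step 3: Δp = -0.00414, p = 0.58415
step 4: Δp = -0.00277, p = 0.58138
step 5: Δp = -0.00187, p = 0.57951
step 6: Δp = -0.00126, p = 0.57825

0.578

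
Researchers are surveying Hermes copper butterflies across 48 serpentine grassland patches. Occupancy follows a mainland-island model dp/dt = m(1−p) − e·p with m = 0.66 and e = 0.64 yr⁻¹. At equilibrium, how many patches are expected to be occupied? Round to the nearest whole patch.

24

p* = m/(m+e) = 0.66/1.3000 = 0.5077.
Expected occupied patches = N × p* = 48 × 0.5077 = 24.37 ≈ 24.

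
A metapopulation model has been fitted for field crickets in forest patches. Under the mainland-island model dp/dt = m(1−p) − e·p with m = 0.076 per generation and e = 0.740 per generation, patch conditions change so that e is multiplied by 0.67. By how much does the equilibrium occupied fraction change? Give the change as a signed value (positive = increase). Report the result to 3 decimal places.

0.040

Before: p* = 0.076/(0.076+0.740) = 0.0931.
After: m = 0.076, e = 0.4958; p* = 0.076/0.5718 = 0.1329.
Δp* = 0.1329 − 0.0931 = +0.0398.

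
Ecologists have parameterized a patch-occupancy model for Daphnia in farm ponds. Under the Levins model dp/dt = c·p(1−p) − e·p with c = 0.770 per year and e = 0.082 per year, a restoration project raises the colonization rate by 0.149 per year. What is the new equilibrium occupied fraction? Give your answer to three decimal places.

0.911

Before: p* = 1 − 0.082/0.770 = 0.8935.
After the change, c = 0.919, e = 0.082, so p* = 1 − 0.082/0.919 = 0.9108.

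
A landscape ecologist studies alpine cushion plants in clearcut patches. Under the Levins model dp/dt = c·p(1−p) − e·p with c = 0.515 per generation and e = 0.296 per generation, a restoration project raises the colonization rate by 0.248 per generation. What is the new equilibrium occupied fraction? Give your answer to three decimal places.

0.612

Before: p* = 1 − 0.296/0.515 = 0.4252.
After the change, c = 0.763, e = 0.296, so p* = 1 − 0.296/0.763 = 0.6121.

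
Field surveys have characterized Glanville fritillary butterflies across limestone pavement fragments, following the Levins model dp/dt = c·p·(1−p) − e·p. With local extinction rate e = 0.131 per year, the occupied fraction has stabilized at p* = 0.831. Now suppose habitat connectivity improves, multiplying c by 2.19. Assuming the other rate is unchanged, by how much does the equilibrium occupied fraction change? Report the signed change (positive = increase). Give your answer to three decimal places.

0.092

Balance c(1−p*) = e gives c = e/(1 − 0.83100) = 0.131/0.16900 = 0.77515.
New p* = 1 − e/c = 1 − 0.13100/1.69758 = 0.92283.
Δp* = 0.92283 − 0.83100 = +0.09183.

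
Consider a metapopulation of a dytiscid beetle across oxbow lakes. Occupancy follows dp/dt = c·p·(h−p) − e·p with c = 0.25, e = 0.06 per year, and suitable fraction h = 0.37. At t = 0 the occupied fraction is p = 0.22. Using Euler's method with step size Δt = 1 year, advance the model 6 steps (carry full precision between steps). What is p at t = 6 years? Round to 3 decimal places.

0.195

Update rule: p ← p + [c·p·(h−p) − e·p]·Δt with Δt = 1.
step 1: Δp = -0.00495, p = 0.21505
step 2: Δp = -0.00457, p = 0.21048
step 3: Δp = -0.00423, p = 0.20624
step 4: Δp = -0.00393, p = 0.20231
step 5: Δp = -0.00366, p = 0.19865
step 6: Δp = -0.00341, p = 0.19524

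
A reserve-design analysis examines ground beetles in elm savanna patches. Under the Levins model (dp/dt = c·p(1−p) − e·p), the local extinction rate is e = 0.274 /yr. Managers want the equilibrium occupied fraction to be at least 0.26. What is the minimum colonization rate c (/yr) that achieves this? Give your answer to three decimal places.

0.370

p* = 1 − e/c ≥ 0.26 requires e/c ≤ 0.7400, i.e. c ≥ e/0.7400.
c_min = 0.274/0.7400 = 0.3703.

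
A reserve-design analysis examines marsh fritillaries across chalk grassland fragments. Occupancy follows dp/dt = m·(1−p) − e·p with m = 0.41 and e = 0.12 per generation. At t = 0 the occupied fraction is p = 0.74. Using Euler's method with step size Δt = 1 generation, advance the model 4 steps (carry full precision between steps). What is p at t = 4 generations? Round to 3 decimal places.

0.772

Update rule: p ← p + [m·(1−p) − e·p]·Δt with Δt = 1.
p: 0.74000 → 0.75780  (Δp = +0.01780)
p: 0.75780 → 0.76617  (Δp = +0.00837)
p: 0.76617 → 0.77010  (Δp = +0.00393)
p: 0.77010 → 0.77195  (Δp = +0.00185)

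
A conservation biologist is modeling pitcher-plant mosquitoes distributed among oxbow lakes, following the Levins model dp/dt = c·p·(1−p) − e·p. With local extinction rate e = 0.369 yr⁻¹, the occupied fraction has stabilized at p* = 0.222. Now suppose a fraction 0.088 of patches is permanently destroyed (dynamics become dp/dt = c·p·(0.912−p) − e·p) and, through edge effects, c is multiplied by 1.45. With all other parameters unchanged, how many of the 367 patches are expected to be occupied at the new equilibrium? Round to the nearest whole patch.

Balance c(1−p*) = e gives c = e/(1 − 0.22200) = 0.369/0.77800 = 0.47429.
New p* = 0.912 − e/c = 0.912 − 0.36900/0.68772 = 0.37544.
Expected occupied = 367 × 0.37544 = 137.79 ≈ 138.

138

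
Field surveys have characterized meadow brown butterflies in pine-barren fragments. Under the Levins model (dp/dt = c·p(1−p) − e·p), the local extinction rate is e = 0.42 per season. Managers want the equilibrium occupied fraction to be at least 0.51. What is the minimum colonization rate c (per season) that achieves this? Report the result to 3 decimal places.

p* = 1 − e/c ≥ 0.51 requires e/c ≤ 0.4900, i.e. c ≥ e/0.4900.
c_min = 0.42/0.4900 = 0.8571.

0.857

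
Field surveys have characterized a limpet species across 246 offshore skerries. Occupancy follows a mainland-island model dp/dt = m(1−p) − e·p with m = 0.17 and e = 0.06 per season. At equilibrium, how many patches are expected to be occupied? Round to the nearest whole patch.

182

p* = m/(m+e) = 0.17/0.2300 = 0.7391.
Expected occupied patches = N × p* = 246 × 0.7391 = 181.83 ≈ 182.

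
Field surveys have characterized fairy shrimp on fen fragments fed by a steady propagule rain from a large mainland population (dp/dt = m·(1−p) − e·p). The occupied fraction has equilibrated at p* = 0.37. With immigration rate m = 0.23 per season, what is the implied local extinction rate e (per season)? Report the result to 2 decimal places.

0.39

At equilibrium m(1−p*) = e·p*, so e = m(1−p*)/p*.
e = 0.23 × 0.6300 / 0.37 = 0.3916.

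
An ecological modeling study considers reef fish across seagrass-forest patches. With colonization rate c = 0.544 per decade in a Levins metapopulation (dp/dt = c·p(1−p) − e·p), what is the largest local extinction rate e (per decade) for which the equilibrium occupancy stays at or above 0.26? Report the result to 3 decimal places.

0.403

1 − e/c ≥ 0.26 ⇒ e ≤ c(1 − 0.26) = 0.544 × 0.7400.
e_max = 0.4026.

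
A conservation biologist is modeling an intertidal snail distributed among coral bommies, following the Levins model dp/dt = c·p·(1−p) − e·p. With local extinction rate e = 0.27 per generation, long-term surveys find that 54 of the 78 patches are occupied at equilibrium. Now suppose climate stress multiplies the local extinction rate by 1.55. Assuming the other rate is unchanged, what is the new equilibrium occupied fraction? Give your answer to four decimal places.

0.5231

Observed p* = 54/78 = 0.69231.
Balance c(1−p*) = e gives c = e/(1 − 0.69231) = 0.27/0.30769 = 0.87751.
New p* = 1 − e/c = 1 − 0.41850/0.87751 = 0.52308.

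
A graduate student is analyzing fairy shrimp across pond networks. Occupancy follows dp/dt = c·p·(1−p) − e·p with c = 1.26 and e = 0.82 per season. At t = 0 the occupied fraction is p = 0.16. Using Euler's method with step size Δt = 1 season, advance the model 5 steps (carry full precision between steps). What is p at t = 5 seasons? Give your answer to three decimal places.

0.316

Update rule: p ← p + [c·p·(1−p) − e·p]·Δt with Δt = 1.
  1  |  dp/dt·Δt = +0.038144  |  p_1 = 0.198144
  2  |  dp/dt·Δt = +0.037714  |  p_2 = 0.235858
  3  |  dp/dt·Δt = +0.033685  |  p_3 = 0.269543
  4  |  dp/dt·Δt = +0.027056  |  p_4 = 0.296599
  5  |  dp/dt·Δt = +0.019660  |  p_5 = 0.316259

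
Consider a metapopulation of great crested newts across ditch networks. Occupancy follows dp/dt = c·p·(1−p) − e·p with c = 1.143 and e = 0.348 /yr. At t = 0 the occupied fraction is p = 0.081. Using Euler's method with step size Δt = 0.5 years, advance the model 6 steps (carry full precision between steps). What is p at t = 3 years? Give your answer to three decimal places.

0.379

Update rule: p ← p + [c·p·(1−p) − e·p]·Δt with Δt = 0.5.
step 1: Δp = +0.02845, p = 0.10945
step 2: Δp = +0.03666, p = 0.14611
step 3: Δp = +0.04588, p = 0.19199
step 4: Δp = +0.05525, p = 0.24723
step 5: Δp = +0.06334, p = 0.31058
step 6: Δp = +0.06833, p = 0.37891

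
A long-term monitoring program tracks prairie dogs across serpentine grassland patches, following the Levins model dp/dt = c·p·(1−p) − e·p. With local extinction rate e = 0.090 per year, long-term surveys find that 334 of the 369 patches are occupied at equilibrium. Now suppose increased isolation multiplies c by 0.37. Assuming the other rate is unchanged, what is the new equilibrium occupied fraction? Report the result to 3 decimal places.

Observed p* = 334/369 = 0.90515.
Balance c(1−p*) = e gives c = e/(1 − 0.90515) = 0.090/0.09485 = 0.94887.
New p* = 1 − e/c = 1 − 0.09000/0.35108 = 0.74365.

0.744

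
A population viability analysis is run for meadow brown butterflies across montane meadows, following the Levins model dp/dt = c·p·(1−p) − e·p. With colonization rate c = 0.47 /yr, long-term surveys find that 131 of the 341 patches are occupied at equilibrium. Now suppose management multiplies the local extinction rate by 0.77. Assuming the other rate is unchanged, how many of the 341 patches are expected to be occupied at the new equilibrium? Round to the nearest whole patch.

179

Observed p* = 131/341 = 0.38416.
Balance c(1−p*) = e gives e = 0.47×(1 − 0.38416) = 0.28944.
New p* = 1 − e/c = 1 − 0.22287/0.47000 = 0.52581.
Expected occupied = 341 × 0.52581 = 179.30 ≈ 179.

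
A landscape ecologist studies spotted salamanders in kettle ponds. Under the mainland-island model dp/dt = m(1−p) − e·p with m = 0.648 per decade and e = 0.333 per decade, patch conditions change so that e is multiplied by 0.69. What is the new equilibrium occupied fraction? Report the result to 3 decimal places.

0.738

Before: p* = 0.648/(0.648+0.333) = 0.6606.
After: m = 0.648, e = 0.22977; p* = 0.648/0.8778 = 0.7382.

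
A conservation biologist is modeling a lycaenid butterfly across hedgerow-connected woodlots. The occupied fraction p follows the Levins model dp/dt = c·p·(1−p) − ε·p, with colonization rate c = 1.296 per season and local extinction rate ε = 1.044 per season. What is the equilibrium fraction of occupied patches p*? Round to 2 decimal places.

0.19

Setting dp/dt = 0 and dividing through by p* gives c·(1−p*) = ε.
So p* = 1 − ε/c = 1 − 1.044/1.296 = 1 − 0.8056 = 0.1944.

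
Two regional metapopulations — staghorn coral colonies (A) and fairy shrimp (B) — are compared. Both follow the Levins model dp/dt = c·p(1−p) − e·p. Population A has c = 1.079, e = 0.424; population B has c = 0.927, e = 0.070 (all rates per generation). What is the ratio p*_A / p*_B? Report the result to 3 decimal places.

A: p*_A = 1 − 0.424/1.079 = 0.6070.
B: p*_B = 1 − 0.070/0.927 = 0.9245.
p*_A / p*_B = 0.6070/0.9245 = 0.6566.

0.657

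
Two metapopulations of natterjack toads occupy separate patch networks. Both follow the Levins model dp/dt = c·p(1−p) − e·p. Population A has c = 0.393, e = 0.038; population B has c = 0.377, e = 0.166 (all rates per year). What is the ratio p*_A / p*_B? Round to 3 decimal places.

1.614

A: p*_A = 1 − 0.038/0.393 = 0.9033.
B: p*_B = 1 − 0.166/0.377 = 0.5597.
p*_A / p*_B = 0.9033/0.5597 = 1.6140.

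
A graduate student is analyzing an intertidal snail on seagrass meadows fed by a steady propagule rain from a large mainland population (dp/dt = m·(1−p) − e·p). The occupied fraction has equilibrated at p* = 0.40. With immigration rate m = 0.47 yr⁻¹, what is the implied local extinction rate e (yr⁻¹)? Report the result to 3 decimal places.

At equilibrium m(1−p*) = e·p*, so e = m(1−p*)/p*.
e = 0.47 × 0.6000 / 0.40 = 0.7050.

0.705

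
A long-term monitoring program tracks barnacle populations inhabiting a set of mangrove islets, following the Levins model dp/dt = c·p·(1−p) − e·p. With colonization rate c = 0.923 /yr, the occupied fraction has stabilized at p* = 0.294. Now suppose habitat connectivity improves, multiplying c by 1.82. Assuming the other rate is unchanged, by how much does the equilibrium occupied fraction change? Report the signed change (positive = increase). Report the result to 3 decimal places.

Balance c(1−p*) = e gives e = 0.923×(1 − 0.29400) = 0.65164.
New p* = 1 − e/c = 1 − 0.65164/1.67986 = 0.61209.
Δp* = 0.61209 − 0.29400 = +0.31809.

0.318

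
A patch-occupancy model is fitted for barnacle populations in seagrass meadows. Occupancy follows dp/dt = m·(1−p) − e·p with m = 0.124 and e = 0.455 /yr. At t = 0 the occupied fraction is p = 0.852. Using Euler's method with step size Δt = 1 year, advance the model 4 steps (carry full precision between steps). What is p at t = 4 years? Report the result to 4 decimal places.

0.2342

Update rule: p ← p + [m·(1−p) − e·p]·Δt with Δt = 1.
t = 1: p = 0.85200 + (-0.36931) = 0.48269
t = 2: p = 0.48269 + (-0.15548) = 0.32721
t = 3: p = 0.32721 + (-0.06546) = 0.26176
t = 4: p = 0.26176 + (-0.02756) = 0.23420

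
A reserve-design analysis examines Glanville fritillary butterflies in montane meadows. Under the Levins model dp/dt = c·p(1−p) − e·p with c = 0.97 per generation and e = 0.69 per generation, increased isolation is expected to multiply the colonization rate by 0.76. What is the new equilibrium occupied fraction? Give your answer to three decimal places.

0.064

Before: p* = 1 − 0.69/0.97 = 0.2887.
After the change, c = 0.7372, e = 0.69, so p* = 1 − 0.69/0.7372 = 0.0640.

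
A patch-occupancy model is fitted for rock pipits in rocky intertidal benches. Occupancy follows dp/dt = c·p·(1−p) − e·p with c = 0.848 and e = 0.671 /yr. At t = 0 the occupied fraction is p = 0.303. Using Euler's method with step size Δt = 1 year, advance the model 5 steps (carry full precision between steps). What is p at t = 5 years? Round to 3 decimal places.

Update rule: p ← p + [c·p·(1−p) − e·p]·Δt with Δt = 1.
step 1: Δp = -0.02422, p = 0.27878
step 2: Δp = -0.01656, p = 0.26222
step 3: Δp = -0.01189, p = 0.25032
step 4: Δp = -0.00883, p = 0.24149
step 5: Δp = -0.00671, p = 0.23478

0.235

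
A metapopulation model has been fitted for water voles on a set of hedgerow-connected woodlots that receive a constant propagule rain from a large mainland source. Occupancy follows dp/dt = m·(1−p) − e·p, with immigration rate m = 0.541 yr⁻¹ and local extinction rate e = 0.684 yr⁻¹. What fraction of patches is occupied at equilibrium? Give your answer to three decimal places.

0.442

At equilibrium the propagule rain into empty patches balances local extinction: m(1−p*) = e·p*.
p* = m/(m+e) = 0.541/(0.541+0.684) = 0.541/1.2250 = 0.4416.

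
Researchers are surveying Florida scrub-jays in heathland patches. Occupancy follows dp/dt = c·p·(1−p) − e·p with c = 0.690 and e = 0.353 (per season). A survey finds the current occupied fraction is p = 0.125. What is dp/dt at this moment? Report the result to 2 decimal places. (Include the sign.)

0.03

Colonization term: c·p·(1−p) = 0.690×0.125×0.8750 = 0.07547.
Extinction term: e·p = 0.04412.
dp/dt = 0.07547 − 0.04412 = 0.03134.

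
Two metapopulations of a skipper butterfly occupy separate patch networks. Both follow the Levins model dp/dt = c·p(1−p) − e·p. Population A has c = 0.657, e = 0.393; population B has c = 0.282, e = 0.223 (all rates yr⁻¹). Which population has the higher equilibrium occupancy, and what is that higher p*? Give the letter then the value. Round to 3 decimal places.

A: p*_A = 1 − 0.393/0.657 = 0.4018.
B: p*_B = 1 − 0.223/0.282 = 0.2092.
A is higher at 0.4018.

A, 0.402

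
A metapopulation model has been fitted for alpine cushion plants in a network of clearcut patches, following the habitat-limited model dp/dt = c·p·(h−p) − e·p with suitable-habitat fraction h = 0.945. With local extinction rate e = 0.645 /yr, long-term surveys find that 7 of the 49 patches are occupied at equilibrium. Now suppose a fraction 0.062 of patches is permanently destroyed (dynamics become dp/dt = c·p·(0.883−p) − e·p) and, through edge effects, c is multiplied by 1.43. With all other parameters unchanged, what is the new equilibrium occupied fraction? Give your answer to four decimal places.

0.3221

Observed p* = 7/49 = 0.14286.
Balance c(h−p*) = e gives c = e/(0.945 − 0.14286) = 0.645/0.80214 = 0.80410.
New p* = 0.883 − e/c = 0.883 − 0.64500/1.14986 = 0.32206.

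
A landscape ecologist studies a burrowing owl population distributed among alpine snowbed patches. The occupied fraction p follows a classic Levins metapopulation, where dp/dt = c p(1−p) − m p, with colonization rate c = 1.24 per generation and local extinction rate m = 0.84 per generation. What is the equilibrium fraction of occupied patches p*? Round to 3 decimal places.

Setting dp/dt = 0 and dividing through by p* gives c·(1−p*) = m.
So p* = 1 − m/c = 1 − 0.84/1.24 = 1 − 0.6774 = 0.3226.

0.323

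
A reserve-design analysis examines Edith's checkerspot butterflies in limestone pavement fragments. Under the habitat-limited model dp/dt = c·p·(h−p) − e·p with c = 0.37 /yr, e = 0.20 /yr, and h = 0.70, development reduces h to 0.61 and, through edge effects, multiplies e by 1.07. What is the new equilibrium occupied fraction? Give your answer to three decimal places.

0.032

Before: p* = h − e/c = 0.70 − 0.20/0.37 = 0.70 − 0.5405 = 0.1595.
After: c = 0.37, e = 0.214, h = 0.61; p* = 0.61 − 0.214/0.37 = 0.0316.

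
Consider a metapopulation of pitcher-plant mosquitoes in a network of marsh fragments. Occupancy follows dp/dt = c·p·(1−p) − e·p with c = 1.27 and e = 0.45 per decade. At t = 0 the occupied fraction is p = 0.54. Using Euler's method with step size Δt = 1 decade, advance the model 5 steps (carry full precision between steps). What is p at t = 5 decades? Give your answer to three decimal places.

0.646

Update rule: p ← p + [c·p·(1−p) − e·p]·Δt with Δt = 1.
t = 1: p = 0.54000 + (+0.07247) = 0.61247
t = 2: p = 0.61247 + (+0.02583) = 0.63829
t = 3: p = 0.63829 + (+0.00598) = 0.64427
t = 4: p = 0.64427 + (+0.00114) = 0.64542
t = 5: p = 0.64542 + (+0.00021) = 0.64562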